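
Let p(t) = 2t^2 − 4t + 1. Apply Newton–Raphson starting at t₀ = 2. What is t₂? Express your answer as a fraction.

p'(t) = 4t − 4.
p(2) = 1, p'(2) = 4, so t₁ = 2 − 1/4 = 7/4.
p(7/4) = 1/8, p'(7/4) = 3, so t₂ = (7/4) − (1/8)/3 = 41/24.

41/24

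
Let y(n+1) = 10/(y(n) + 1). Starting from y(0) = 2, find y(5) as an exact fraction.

y(1) = 10/(2 + 1) = 10/3.
y(2) = 10/(10/3 + 1) = 30/13.
y(3) = 10/(30/13 + 1) = 130/43.
y(4) = 10/(130/43 + 1) = 430/173.
y(5) = 10/(430/173 + 1) = 1730/603.

1730/603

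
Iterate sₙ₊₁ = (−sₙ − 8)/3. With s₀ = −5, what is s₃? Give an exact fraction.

s₁ = (−(−5) − 8)/3 = −1.
s₂ = (−(−1) − 8)/3 = −7/3.
s₃ = (−(−7/3) − 8)/3 = −17/9.

−17/9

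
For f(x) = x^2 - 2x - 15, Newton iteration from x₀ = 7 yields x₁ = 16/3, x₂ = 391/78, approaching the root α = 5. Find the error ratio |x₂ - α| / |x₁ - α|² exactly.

x₁ - α = 16/3 - 5 = 1/3, so |x₁ - α| = 1/3.
x₂ - α = 391/78 - 5 = 1/78, so |x₂ - α| = 1/78.
|x₁ - α|² = 1/9.
Ratio = (1/78) / (1/9) = 3/26.

3/26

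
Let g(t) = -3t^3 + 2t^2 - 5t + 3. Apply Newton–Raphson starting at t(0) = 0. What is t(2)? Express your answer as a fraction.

g'(t) = -9t^2 + 4t - 5.
g(0) = 3, g'(0) = -5, so t(1) = 0 - 3/(-5) = 3/5.
g(3/5) = 9/125, g'(3/5) = -146/25, so t(2) = (3/5) - (9/125)/(-146/25) = 447/730.

447/730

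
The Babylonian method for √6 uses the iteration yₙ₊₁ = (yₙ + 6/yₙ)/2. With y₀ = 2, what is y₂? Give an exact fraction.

49/20

y₁ = (2 + 6/2)/2 = 5/2.
y₂ = (5/2 + 6/(5/2))/2 = 49/20.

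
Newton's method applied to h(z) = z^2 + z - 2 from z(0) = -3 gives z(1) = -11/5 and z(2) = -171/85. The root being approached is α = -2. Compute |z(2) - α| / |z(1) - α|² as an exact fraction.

z(1) - α = -11/5 - (-2) = -11/5 + 2 = -1/5, so |z(1) - α| = 1/5.
z(2) - α = -171/85 - (-2) = -171/85 + 2 = -1/85, so |z(2) - α| = 1/85.
|z(1) - α|² = 1/25.
Ratio = (1/85) / (1/25) = 5/17.

5/17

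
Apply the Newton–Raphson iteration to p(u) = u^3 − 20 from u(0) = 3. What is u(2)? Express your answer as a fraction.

p'(u) = 3u^2.
p(3) = 7, p'(3) = 27, so u(1) = 3 − 7/27 = 74/27.
p(74/27) = 11564/19683, p'(74/27) = 5476/243, so u(2) = (74/27) − (11564/19683)/(5476/243) = 301027/110889.

301027/110889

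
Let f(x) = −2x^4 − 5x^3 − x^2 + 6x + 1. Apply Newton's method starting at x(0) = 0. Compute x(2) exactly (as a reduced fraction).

−213/1286

f'(x) = −8x^3 − 15x^2 − 2x + 6.
f(0) = 1, f'(0) = 6, so x(1) = 0 − 1/6 = −1/6.
f(−1/6) = −1/162, f'(−1/6) = 643/108, so x(2) = (−1/6) − (−1/162)/(643/108) = −213/1286.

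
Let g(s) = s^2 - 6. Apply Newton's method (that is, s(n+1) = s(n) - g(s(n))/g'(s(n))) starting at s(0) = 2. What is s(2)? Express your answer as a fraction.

g'(s) = 2s.
g(2) = -2, g'(2) = 4, so s(1) = 2 - (-2)/4 = 5/2.
g(5/2) = 1/4, g'(5/2) = 5, so s(2) = (5/2) - (1/4)/5 = 49/20.

49/20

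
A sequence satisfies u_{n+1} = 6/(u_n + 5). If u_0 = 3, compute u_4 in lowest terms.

834/833

u_1 = 6/(3 + 5) = 3/4.
u_2 = 6/(3/4 + 5) = 24/23.
u_3 = 6/(24/23 + 5) = 138/139.
u_4 = 6/(138/139 + 5) = 834/833.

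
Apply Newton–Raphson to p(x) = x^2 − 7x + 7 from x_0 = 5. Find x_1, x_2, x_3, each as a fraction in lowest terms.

p'(x) = 2x − 7.
p(5) = −3, p'(5) = 3, so x_1 = 5 − (−3)/3 = 6.
p(6) = 1, p'(6) = 5, so x_2 = 6 − 1/5 = 29/5.
p(29/5) = 1/25, p'(29/5) = 23/5, so x_3 = (29/5) − (1/25)/(23/5) = 666/115.

x_1 = 6, x_2 = 29/5, x_3 = 666/115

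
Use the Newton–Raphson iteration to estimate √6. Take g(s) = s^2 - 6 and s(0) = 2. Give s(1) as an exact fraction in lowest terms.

g'(s) = 2s.
g(2) = -2, g'(2) = 4, so s(1) = 2 - (-2)/4 = 5/2.

5/2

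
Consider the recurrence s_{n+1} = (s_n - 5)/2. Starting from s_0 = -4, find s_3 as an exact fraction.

s_1 = ((-4) - 5)/2 = -9/2.
s_2 = ((-9/2) - 5)/2 = -19/4.
s_3 = ((-19/4) - 5)/2 = -39/8.

-39/8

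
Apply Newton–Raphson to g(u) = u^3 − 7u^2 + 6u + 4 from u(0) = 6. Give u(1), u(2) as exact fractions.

u(1) = 88/15, u(2) = 268162/45765

g'(u) = 3u^2 − 14u + 6.
g(6) = 4, g'(6) = 30, so u(1) = 6 − 4/30 = 88/15.
g(88/15) = 652/3375, g'(88/15) = 678/25, so u(2) = (88/15) − (652/3375)/(678/25) = 268162/45765.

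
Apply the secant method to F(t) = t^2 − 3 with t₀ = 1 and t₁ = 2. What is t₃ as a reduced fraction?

19/11

F(1) = −2, F(2) = 1. t₂ = 2 − 1·(2 − 1)/(1 − (−2)) = 5/3.
F(2) = 1, F(5/3) = −2/9. t₃ = (5/3) − (−2/9)·((5/3) − 2)/((−2/9) − 1) = 19/11.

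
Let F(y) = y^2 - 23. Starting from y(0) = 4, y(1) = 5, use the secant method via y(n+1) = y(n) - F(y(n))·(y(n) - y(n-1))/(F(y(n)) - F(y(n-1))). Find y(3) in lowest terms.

211/44

F(4) = -7, F(5) = 2. y(2) = 5 - 2·(5 - 4)/(2 - (-7)) = 43/9.
F(5) = 2, F(43/9) = -14/81. y(3) = (43/9) - (-14/81)·((43/9) - 5)/((-14/81) - 2) = 211/44.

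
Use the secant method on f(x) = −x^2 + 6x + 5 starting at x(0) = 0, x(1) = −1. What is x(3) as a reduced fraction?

f(0) = 5, f(−1) = −2. x(2) = (−1) − (−2)·((−1) − 0)/((−2) − 5) = −5/7.
f(−1) = −2, f(−5/7) = 10/49. x(3) = (−5/7) − (10/49)·((−5/7) − (−1))/((10/49) − (−2)) = −20/27.

−20/27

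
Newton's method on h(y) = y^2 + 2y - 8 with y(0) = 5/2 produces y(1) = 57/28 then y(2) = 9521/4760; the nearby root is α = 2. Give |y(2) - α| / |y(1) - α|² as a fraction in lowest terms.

y(1) - α = 57/28 - 2 = 1/28, so |y(1) - α| = 1/28.
y(2) - α = 9521/4760 - 2 = 1/4760, so |y(2) - α| = 1/4760.
|y(1) - α|² = 1/784.
Ratio = (1/4760) / (1/784) = 14/85.

14/85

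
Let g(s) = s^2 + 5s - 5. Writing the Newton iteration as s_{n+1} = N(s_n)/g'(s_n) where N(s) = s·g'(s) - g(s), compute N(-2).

9

g'(s) = 2s + 5.
N(s) = s·g'(s) - g(s) = s·(2s + 5) - (s^2 + 5s - 5) = s^2 + 5.
N(-2) = 9.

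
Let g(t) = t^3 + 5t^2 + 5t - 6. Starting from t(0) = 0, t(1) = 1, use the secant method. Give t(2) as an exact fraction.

g(0) = -6, g(1) = 5. t(2) = 1 - 5·(1 - 0)/(5 - (-6)) = 6/11.

6/11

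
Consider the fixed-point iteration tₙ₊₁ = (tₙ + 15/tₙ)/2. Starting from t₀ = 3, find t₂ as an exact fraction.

t₁ = (3 + 15/3)/2 = 4.
t₂ = (4 + 15/4)/2 = 31/8.

31/8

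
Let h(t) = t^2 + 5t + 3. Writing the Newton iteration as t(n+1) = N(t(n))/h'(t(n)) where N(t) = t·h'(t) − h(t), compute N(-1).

−2

h'(t) = 2t + 5.
N(t) = t·h'(t) − h(t) = t·(2t + 5) − (t^2 + 5t + 3) = t^2 − 3.
N(-1) = −2.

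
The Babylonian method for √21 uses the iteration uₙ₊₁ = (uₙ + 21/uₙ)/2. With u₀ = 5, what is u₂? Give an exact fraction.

527/115

u₁ = (5 + 21/5)/2 = 23/5.
u₂ = (23/5 + 21/(23/5))/2 = 527/115.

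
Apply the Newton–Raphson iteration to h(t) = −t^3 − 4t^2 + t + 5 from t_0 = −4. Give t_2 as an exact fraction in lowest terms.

h'(t) = −3t^2 − 8t + 1.
h(−4) = 1, h'(−4) = −15, so t_1 = (−4) − 1/(−15) = −59/15.
h(−59/15) = 119/3375, h'(−59/15) = −1046/75, so t_2 = (−59/15) − (119/3375)/(−1046/75) = −185023/47070.

−185023/47070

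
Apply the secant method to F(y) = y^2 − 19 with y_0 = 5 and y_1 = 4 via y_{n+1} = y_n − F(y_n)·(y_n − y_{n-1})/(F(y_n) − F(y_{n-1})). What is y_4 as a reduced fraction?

F(5) = 6, F(4) = −3. y_2 = 4 − (−3)·(4 − 5)/((−3) − 6) = 13/3.
F(4) = −3, F(13/3) = −2/9. y_3 = (13/3) − (−2/9)·((13/3) − 4)/((−2/9) − (−3)) = 109/25.
F(13/3) = −2/9, F(109/25) = 6/625. y_4 = (109/25) − (6/625)·((109/25) − (13/3))/((6/625) − (−2/9)) = 1421/326.

1421/326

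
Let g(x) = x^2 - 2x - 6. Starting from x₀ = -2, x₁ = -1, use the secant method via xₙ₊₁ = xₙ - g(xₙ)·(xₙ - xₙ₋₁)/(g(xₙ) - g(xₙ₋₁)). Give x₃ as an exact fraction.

g(-2) = 2, g(-1) = -3. x₂ = (-1) - (-3)·((-1) - (-2))/((-3) - 2) = -8/5.
g(-1) = -3, g(-8/5) = -6/25. x₃ = (-8/5) - (-6/25)·((-8/5) - (-1))/((-6/25) - (-3)) = -38/23.

-38/23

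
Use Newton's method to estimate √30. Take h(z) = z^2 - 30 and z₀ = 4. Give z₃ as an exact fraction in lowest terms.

2033761/371312

h'(z) = 2z.
h(4) = -14, h'(4) = 8, so z₁ = 4 - (-14)/8 = 23/4.
h(23/4) = 49/16, h'(23/4) = 23/2, so z₂ = (23/4) - (49/16)/(23/2) = 1009/184.
h(1009/184) = 2401/33856, h'(1009/184) = 1009/92, so z₃ = (1009/184) - (2401/33856)/(1009/92) = 2033761/371312.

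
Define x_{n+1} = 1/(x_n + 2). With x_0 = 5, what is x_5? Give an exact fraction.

89/215

x_1 = 1/(5 + 2) = 1/7.
x_2 = 1/(1/7 + 2) = 7/15.
x_3 = 1/(7/15 + 2) = 15/37.
x_4 = 1/(15/37 + 2) = 37/89.
x_5 = 1/(37/89 + 2) = 89/215.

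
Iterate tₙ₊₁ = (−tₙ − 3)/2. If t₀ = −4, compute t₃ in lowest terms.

t₁ = (−(−4) − 3)/2 = 1/2.
t₂ = (−(1/2) − 3)/2 = −7/4.
t₃ = (−(−7/4) − 3)/2 = −5/8.

−5/8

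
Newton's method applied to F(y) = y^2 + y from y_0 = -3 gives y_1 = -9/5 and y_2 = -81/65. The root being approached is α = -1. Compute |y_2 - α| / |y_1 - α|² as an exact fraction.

y_1 - α = -9/5 - (-1) = -9/5 + 1 = -4/5, so |y_1 - α| = 4/5.
y_2 - α = -81/65 - (-1) = -81/65 + 1 = -16/65, so |y_2 - α| = 16/65.
|y_1 - α|² = 16/25.
Ratio = (16/65) / (16/25) = 5/13.

5/13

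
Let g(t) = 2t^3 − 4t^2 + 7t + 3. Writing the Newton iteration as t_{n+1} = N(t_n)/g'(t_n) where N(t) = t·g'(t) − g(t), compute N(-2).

−51

g'(t) = 6t^2 − 8t + 7.
N(t) = t·g'(t) − g(t) = t·(6t^2 − 8t + 7) − (2t^3 − 4t^2 + 7t + 3) = 4t^3 − 4t^2 − 3.
N(-2) = −51.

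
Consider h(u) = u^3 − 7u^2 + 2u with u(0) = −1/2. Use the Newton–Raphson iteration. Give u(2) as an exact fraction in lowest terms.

h'(u) = 3u^2 − 14u + 2.
h(−1/2) = −23/8, h'(−1/2) = 39/4, so u(1) = (−1/2) − (−23/8)/(39/4) = −8/39.
h(−8/39) = −42320/59319, h'(−8/39) = 2534/507, so u(2) = (−8/39) − (−42320/59319)/(2534/507) = −9248/148239.

−9248/148239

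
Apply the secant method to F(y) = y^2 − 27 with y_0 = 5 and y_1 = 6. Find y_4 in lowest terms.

F(5) = −2, F(6) = 9. y_2 = 6 − 9·(6 − 5)/(9 − (−2)) = 57/11.
F(6) = 9, F(57/11) = −18/121. y_3 = (57/11) − (−18/121)·((57/11) − 6)/((−18/121) − 9) = 213/41.
F(57/11) = −18/121, F(213/41) = −18/1681. y_4 = (213/41) − (−18/1681)·((213/41) − (57/11))/((−18/1681) − (−18/121)) = 1351/260.

1351/260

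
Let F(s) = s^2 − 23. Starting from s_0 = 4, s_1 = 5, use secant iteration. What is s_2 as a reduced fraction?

43/9

F(4) = −7, F(5) = 2. s_2 = 5 − 2·(5 − 4)/(2 − (−7)) = 43/9.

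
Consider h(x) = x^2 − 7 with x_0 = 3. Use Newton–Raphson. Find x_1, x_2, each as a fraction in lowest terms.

h'(x) = 2x.
h(3) = 2, h'(3) = 6, so x_1 = 3 − 2/6 = 8/3.
h(8/3) = 1/9, h'(8/3) = 16/3, so x_2 = (8/3) − (1/9)/(16/3) = 127/48.

x_1 = 8/3, x_2 = 127/48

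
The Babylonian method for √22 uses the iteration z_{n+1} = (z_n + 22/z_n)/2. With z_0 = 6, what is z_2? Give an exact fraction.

z_1 = (6 + 22/6)/2 = 29/6.
z_2 = (29/6 + 22/(29/6))/2 = 1633/348.

1633/348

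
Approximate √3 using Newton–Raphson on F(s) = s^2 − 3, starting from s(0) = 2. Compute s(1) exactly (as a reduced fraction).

F'(s) = 2s.
F(2) = 1, F'(2) = 4, so s(1) = 2 − 1/4 = 7/4.

7/4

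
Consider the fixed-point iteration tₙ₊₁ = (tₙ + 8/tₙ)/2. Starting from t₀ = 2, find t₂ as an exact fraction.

t₁ = (2 + 8/2)/2 = 3.
t₂ = (3 + 8/3)/2 = 17/6.

17/6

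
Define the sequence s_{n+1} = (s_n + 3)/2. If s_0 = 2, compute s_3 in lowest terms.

s_1 = (2 + 3)/2 = 5/2.
s_2 = ((5/2) + 3)/2 = 11/4.
s_3 = ((11/4) + 3)/2 = 23/8.

23/8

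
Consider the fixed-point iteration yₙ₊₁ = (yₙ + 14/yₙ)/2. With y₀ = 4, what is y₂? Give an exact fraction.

449/120

y₁ = (4 + 14/4)/2 = 15/4.
y₂ = (15/4 + 14/(15/4))/2 = 449/120.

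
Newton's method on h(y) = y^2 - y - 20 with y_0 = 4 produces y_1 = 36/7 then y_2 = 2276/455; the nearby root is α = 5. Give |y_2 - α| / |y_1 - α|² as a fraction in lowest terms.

y_1 - α = 36/7 - 5 = 1/7, so |y_1 - α| = 1/7.
y_2 - α = 2276/455 - 5 = 1/455, so |y_2 - α| = 1/455.
|y_1 - α|² = 1/49.
Ratio = (1/455) / (1/49) = 7/65.

7/65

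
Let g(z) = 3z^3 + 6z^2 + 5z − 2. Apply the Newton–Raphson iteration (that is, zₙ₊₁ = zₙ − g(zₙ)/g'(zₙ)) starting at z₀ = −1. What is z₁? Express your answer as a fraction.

g'(z) = 9z^2 + 12z + 5.
g(−1) = −4, g'(−1) = 2, so z₁ = (−1) − (−4)/2 = 1.

1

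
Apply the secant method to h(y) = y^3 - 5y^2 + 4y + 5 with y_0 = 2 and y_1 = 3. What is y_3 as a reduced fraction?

h(2) = 1, h(3) = -1. y_2 = 3 - (-1)·(3 - 2)/((-1) - 1) = 5/2.
h(3) = -1, h(5/2) = -5/8. y_3 = (5/2) - (-5/8)·((5/2) - 3)/((-5/8) - (-1)) = 5/3.

5/3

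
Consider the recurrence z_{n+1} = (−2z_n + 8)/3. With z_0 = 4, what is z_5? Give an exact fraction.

z_1 = (−2·4 + 8)/3 = 0.
z_2 = (−2·0 + 8)/3 = 8/3.
z_3 = (−2·(8/3) + 8)/3 = 8/9.
z_4 = (−2·(8/9) + 8)/3 = 56/27.
z_5 = (−2·(56/27) + 8)/3 = 104/81.

104/81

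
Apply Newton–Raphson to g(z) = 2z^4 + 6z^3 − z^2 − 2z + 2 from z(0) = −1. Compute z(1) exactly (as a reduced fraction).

g'(z) = 8z^3 + 18z^2 − 2z − 2.
g(−1) = −1, g'(−1) = 10, so z(1) = (−1) − (−1)/10 = −9/10.

−9/10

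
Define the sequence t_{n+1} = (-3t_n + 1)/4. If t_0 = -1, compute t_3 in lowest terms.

t_1 = (-3·(-1) + 1)/4 = 1.
t_2 = (-3·1 + 1)/4 = -1/2.
t_3 = (-3·(-1/2) + 1)/4 = 5/8.

5/8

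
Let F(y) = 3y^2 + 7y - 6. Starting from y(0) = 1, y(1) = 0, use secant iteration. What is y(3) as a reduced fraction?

F(1) = 4, F(0) = -6. y(2) = 0 - (-6)·(0 - 1)/((-6) - 4) = 3/5.
F(0) = -6, F(3/5) = -18/25. y(3) = (3/5) - (-18/25)·((3/5) - 0)/((-18/25) - (-6)) = 15/22.

15/22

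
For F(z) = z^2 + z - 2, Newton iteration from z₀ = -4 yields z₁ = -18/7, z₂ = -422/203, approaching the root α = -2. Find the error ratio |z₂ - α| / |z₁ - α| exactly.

z₁ - α = -18/7 - (-2) = -18/7 + 2 = -4/7, so |z₁ - α| = 4/7.
z₂ - α = -422/203 - (-2) = -422/203 + 2 = -16/203, so |z₂ - α| = 16/203.
Ratio = (16/203) / (4/7) = 4/29.

4/29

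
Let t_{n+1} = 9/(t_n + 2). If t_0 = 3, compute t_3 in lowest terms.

t_1 = 9/(3 + 2) = 9/5.
t_2 = 9/(9/5 + 2) = 45/19.
t_3 = 9/(45/19 + 2) = 171/83.

171/83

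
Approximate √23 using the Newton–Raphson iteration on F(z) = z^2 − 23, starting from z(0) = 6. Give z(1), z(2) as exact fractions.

z(1) = 59/12, z(2) = 6793/1416

F'(z) = 2z.
F(6) = 13, F'(6) = 12, so z(1) = 6 − 13/12 = 59/12.
F(59/12) = 169/144, F'(59/12) = 59/6, so z(2) = (59/12) − (169/144)/(59/6) = 6793/1416.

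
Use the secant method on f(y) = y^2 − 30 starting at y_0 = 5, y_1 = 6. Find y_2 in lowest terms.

f(5) = −5, f(6) = 6. y_2 = 6 − 6·(6 − 5)/(6 − (−5)) = 60/11.

60/11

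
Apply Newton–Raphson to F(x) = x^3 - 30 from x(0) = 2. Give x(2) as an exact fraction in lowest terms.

F'(x) = 3x^2.
F(2) = -22, F'(2) = 12, so x(1) = 2 - (-22)/12 = 23/6.
F(23/6) = 5687/216, F'(23/6) = 529/12, so x(2) = (23/6) - (5687/216)/(529/12) = 15407/4761.

15407/4761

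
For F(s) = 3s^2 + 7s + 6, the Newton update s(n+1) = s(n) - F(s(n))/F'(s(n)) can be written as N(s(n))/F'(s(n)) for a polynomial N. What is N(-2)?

F'(s) = 6s + 7.
N(s) = s·F'(s) - F(s) = s·(6s + 7) - (3s^2 + 7s + 6) = 3s^2 - 6.
N(-2) = 6.

6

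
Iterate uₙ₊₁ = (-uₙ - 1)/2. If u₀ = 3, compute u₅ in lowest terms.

-7/16

u₁ = (-3 - 1)/2 = -2.
u₂ = (-(-2) - 1)/2 = 1/2.
u₃ = (-(1/2) - 1)/2 = -3/4.
u₄ = (-(-3/4) - 1)/2 = -1/8.
u₅ = (-(-1/8) - 1)/2 = -7/16.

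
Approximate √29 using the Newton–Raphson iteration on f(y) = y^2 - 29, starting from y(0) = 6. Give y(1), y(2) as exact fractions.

f'(y) = 2y.
f(6) = 7, f'(6) = 12, so y(1) = 6 - 7/12 = 65/12.
f(65/12) = 49/144, f'(65/12) = 65/6, so y(2) = (65/12) - (49/144)/(65/6) = 8401/1560.

y(1) = 65/12, y(2) = 8401/1560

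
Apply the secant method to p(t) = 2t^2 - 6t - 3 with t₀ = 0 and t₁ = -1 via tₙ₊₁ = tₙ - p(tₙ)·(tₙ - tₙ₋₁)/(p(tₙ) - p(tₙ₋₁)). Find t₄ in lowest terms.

p(0) = -3, p(-1) = 5. t₂ = (-1) - 5·((-1) - 0)/(5 - (-3)) = -3/8.
p(-1) = 5, p(-3/8) = -15/32. t₃ = (-3/8) - (-15/32)·((-3/8) - (-1))/((-15/32) - 5) = -3/7.
p(-3/8) = -15/32, p(-3/7) = -3/49. t₄ = (-3/7) - (-3/49)·((-3/7) - (-3/8))/((-3/49) - (-15/32)) = -31/71.

-31/71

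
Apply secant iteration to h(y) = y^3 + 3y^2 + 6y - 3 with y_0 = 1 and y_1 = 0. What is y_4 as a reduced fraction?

18893400/46637011

h(1) = 7, h(0) = -3. y_2 = 0 - (-3)·(0 - 1)/((-3) - 7) = 3/10.
h(0) = -3, h(3/10) = -903/1000. y_3 = (3/10) - (-903/1000)·((3/10) - 0)/((-903/1000) - (-3)) = 100/233.
h(3/10) = -903/1000, h(100/233) = 2615389/12649337. y_4 = (100/233) - (2615389/12649337)·((100/233) - (3/10))/((2615389/12649337) - (-903/1000)) = 18893400/46637011.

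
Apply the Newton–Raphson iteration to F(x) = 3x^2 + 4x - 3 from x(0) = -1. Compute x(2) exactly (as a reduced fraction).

-15/7

F'(x) = 6x + 4.
F(-1) = -4, F'(-1) = -2, so x(1) = (-1) - (-4)/(-2) = -3.
F(-3) = 12, F'(-3) = -14, so x(2) = (-3) - 12/(-14) = -15/7.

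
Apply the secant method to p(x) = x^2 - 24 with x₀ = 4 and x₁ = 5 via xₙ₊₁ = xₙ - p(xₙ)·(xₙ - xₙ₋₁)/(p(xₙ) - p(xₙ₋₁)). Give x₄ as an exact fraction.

4801/980

p(4) = -8, p(5) = 1. x₂ = 5 - 1·(5 - 4)/(1 - (-8)) = 44/9.
p(5) = 1, p(44/9) = -8/81. x₃ = (44/9) - (-8/81)·((44/9) - 5)/((-8/81) - 1) = 436/89.
p(44/9) = -8/81, p(436/89) = -8/7921. x₄ = (436/89) - (-8/7921)·((436/89) - (44/9))/((-8/7921) - (-8/81)) = 4801/980.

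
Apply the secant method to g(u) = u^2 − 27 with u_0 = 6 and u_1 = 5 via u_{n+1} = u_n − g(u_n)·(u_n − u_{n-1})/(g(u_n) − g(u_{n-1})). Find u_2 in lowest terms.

57/11

g(6) = 9, g(5) = −2. u_2 = 5 − (−2)·(5 − 6)/((−2) − 9) = 57/11.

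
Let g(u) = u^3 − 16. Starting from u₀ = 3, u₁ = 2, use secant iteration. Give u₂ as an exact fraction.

g(3) = 11, g(2) = −8. u₂ = 2 − (−8)·(2 − 3)/((−8) − 11) = 46/19.

46/19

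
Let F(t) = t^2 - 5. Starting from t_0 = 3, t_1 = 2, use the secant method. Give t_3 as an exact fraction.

47/21

F(3) = 4, F(2) = -1. t_2 = 2 - (-1)·(2 - 3)/((-1) - 4) = 11/5.
F(2) = -1, F(11/5) = -4/25. t_3 = (11/5) - (-4/25)·((11/5) - 2)/((-4/25) - (-1)) = 47/21.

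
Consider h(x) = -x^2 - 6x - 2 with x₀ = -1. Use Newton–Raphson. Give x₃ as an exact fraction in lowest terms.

-14527/41008

h'(x) = -2x - 6.
h(-1) = 3, h'(-1) = -4, so x₁ = (-1) - 3/(-4) = -1/4.
h(-1/4) = -9/16, h'(-1/4) = -11/2, so x₂ = (-1/4) - (-9/16)/(-11/2) = -31/88.
h(-31/88) = -81/7744, h'(-31/88) = -233/44, so x₃ = (-31/88) - (-81/7744)/(-233/44) = -14527/41008.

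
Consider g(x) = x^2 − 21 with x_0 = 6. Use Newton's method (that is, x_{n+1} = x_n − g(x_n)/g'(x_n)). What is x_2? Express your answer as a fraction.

g'(x) = 2x.
g(6) = 15, g'(6) = 12, so x_1 = 6 − 15/12 = 19/4.
g(19/4) = 25/16, g'(19/4) = 19/2, so x_2 = (19/4) − (25/16)/(19/2) = 697/152.

697/152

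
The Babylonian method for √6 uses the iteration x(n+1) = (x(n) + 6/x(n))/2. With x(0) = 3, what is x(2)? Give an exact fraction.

49/20

x(1) = (3 + 6/3)/2 = 5/2.
x(2) = (5/2 + 6/(5/2))/2 = 49/20.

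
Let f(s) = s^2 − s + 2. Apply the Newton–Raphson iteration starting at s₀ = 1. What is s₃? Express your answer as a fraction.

17/3

f'(s) = 2s − 1.
f(1) = 2, f'(1) = 1, so s₁ = 1 − 2/1 = −1.
f(−1) = 4, f'(−1) = −3, so s₂ = (−1) − 4/(−3) = 1/3.
f(1/3) = 16/9, f'(1/3) = −1/3, so s₃ = (1/3) − (16/9)/(−1/3) = 17/3.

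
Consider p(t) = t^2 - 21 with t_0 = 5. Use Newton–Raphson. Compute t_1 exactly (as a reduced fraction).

p'(t) = 2t.
p(5) = 4, p'(5) = 10, so t_1 = 5 - 4/10 = 23/5.

23/5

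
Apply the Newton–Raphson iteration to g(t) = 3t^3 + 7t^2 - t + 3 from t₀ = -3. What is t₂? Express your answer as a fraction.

g'(t) = 9t^2 + 14t - 1.
g(-3) = -12, g'(-3) = 38, so t₁ = (-3) - (-12)/38 = -51/19.
g(-51/19) = -13032/6859, g'(-51/19) = 9482/361, so t₂ = (-51/19) - (-13032/6859)/(9482/361) = -235275/90079.

-235275/90079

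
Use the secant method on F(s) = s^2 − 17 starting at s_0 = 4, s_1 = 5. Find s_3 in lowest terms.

169/41

F(4) = −1, F(5) = 8. s_2 = 5 − 8·(5 − 4)/(8 − (−1)) = 37/9.
F(5) = 8, F(37/9) = −8/81. s_3 = (37/9) − (−8/81)·((37/9) − 5)/((−8/81) − 8) = 169/41.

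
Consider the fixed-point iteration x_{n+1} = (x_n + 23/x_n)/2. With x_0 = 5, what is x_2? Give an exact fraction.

1151/240

x_1 = (5 + 23/5)/2 = 24/5.
x_2 = (24/5 + 23/(24/5))/2 = 1151/240.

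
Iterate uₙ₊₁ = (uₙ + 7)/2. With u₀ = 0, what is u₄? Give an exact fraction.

105/16

u₁ = (0 + 7)/2 = 7/2.
u₂ = ((7/2) + 7)/2 = 21/4.
u₃ = ((21/4) + 7)/2 = 49/8.
u₄ = ((49/8) + 7)/2 = 105/16.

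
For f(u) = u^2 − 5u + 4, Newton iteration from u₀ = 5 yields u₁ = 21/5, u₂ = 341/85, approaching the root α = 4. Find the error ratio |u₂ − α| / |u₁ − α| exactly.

1/17

u₁ − α = 21/5 − 4 = 1/5, so |u₁ − α| = 1/5.
u₂ − α = 341/85 − 4 = 1/85, so |u₂ − α| = 1/85.
Ratio = (1/85) / (1/5) = 1/17.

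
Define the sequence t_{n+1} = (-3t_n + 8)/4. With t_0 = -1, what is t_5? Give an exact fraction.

t_1 = (-3·(-1) + 8)/4 = 11/4.
t_2 = (-3·(11/4) + 8)/4 = -1/16.
t_3 = (-3·(-1/16) + 8)/4 = 131/64.
t_4 = (-3·(131/64) + 8)/4 = 119/256.
t_5 = (-3·(119/256) + 8)/4 = 1691/1024.

1691/1024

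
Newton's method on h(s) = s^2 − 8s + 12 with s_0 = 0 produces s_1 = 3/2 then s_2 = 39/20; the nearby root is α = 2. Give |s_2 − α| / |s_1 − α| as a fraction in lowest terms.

1/10

s_1 − α = 3/2 − 2 = −1/2, so |s_1 − α| = 1/2.
s_2 − α = 39/20 − 2 = −1/20, so |s_2 − α| = 1/20.
Ratio = (1/20) / (1/2) = 1/10.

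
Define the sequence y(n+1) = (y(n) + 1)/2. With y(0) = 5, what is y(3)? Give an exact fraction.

3/2

y(1) = (5 + 1)/2 = 3.
y(2) = (3 + 1)/2 = 2.
y(3) = (2 + 1)/2 = 3/2.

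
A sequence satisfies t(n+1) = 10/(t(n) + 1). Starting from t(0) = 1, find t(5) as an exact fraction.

190/59

t(1) = 10/(1 + 1) = 5.
t(2) = 10/(5 + 1) = 5/3.
t(3) = 10/(5/3 + 1) = 15/4.
t(4) = 10/(15/4 + 1) = 40/19.
t(5) = 10/(40/19 + 1) = 190/59.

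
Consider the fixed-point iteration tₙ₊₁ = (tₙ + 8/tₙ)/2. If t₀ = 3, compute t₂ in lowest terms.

577/204

t₁ = (3 + 8/3)/2 = 17/6.
t₂ = (17/6 + 8/(17/6))/2 = 577/204.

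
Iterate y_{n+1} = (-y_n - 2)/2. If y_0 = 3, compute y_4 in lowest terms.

y_1 = (-3 - 2)/2 = -5/2.
y_2 = (-(-5/2) - 2)/2 = 1/4.
y_3 = (-(1/4) - 2)/2 = -9/8.
y_4 = (-(-9/8) - 2)/2 = -7/16.

-7/16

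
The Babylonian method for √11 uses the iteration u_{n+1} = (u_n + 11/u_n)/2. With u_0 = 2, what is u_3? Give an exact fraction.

319201/96240

u_1 = (2 + 11/2)/2 = 15/4.
u_2 = (15/4 + 11/(15/4))/2 = 401/120.
u_3 = (401/120 + 11/(401/120))/2 = 319201/96240.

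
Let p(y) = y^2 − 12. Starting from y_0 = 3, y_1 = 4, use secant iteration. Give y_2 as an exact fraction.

p(3) = −3, p(4) = 4. y_2 = 4 − 4·(4 − 3)/(4 − (−3)) = 24/7.

24/7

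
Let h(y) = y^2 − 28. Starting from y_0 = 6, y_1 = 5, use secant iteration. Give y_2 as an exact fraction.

58/11

h(6) = 8, h(5) = −3. y_2 = 5 − (−3)·(5 − 6)/((−3) − 8) = 58/11.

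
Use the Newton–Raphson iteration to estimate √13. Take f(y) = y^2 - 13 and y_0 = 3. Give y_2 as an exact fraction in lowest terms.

119/33

f'(y) = 2y.
f(3) = -4, f'(3) = 6, so y_1 = 3 - (-4)/6 = 11/3.
f(11/3) = 4/9, f'(11/3) = 22/3, so y_2 = (11/3) - (4/9)/(22/3) = 119/33.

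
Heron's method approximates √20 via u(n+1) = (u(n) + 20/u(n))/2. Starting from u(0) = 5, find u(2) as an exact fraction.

161/36

u(1) = (5 + 20/5)/2 = 9/2.
u(2) = (9/2 + 20/(9/2))/2 = 161/36.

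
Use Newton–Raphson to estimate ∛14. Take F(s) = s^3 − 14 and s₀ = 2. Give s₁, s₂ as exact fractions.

F'(s) = 3s^2.
F(2) = −6, F'(2) = 12, so s₁ = 2 − (−6)/12 = 5/2.
F(5/2) = 13/8, F'(5/2) = 75/4, so s₂ = (5/2) − (13/8)/(75/4) = 181/75.

s₁ = 5/2, s₂ = 181/75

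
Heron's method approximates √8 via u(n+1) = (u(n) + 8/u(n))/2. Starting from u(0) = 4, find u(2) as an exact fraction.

17/6

u(1) = (4 + 8/4)/2 = 3.
u(2) = (3 + 8/3)/2 = 17/6.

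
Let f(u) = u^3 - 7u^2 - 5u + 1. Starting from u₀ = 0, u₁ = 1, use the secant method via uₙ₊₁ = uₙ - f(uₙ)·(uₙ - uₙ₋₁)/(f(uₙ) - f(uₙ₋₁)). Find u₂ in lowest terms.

1/11

f(0) = 1, f(1) = -10. u₂ = 1 - (-10)·(1 - 0)/((-10) - 1) = 1/11.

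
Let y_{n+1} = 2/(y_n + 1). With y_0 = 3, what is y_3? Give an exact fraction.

6/7

y_1 = 2/(3 + 1) = 1/2.
y_2 = 2/(1/2 + 1) = 4/3.
y_3 = 2/(4/3 + 1) = 6/7.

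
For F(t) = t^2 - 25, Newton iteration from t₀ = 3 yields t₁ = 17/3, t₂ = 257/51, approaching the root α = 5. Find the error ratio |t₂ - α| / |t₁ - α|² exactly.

3/34

t₁ - α = 17/3 - 5 = 2/3, so |t₁ - α| = 2/3.
t₂ - α = 257/51 - 5 = 2/51, so |t₂ - α| = 2/51.
|t₁ - α|² = 4/9.
Ratio = (2/51) / (4/9) = 3/34.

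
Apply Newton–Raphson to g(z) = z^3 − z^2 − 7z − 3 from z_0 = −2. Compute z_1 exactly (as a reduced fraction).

−17/9

g'(z) = 3z^2 − 2z − 7.
g(−2) = −1, g'(−2) = 9, so z_1 = (−2) − (−1)/9 = −17/9.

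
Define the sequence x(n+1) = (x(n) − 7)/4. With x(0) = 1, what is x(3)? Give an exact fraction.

x(1) = (1 − 7)/4 = −3/2.
x(2) = ((−3/2) − 7)/4 = −17/8.
x(3) = ((−17/8) − 7)/4 = −73/32.

−73/32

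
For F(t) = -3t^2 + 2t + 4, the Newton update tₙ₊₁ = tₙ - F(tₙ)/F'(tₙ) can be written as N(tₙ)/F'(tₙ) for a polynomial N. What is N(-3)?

F'(t) = -6t + 2.
N(t) = t·F'(t) - F(t) = t·(-6t + 2) - (-3t^2 + 2t + 4) = -3t^2 - 4.
N(-3) = -31.

-31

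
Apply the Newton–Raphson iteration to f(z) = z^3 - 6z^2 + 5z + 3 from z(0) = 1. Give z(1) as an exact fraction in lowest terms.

7/4

f'(z) = 3z^2 - 12z + 5.
f(1) = 3, f'(1) = -4, so z(1) = 1 - 3/(-4) = 7/4.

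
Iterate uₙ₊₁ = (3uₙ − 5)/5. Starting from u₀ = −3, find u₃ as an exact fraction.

u₁ = (3·(−3) − 5)/5 = −14/5.
u₂ = (3·(−14/5) − 5)/5 = −67/25.
u₃ = (3·(−67/25) − 5)/5 = −326/125.

−326/125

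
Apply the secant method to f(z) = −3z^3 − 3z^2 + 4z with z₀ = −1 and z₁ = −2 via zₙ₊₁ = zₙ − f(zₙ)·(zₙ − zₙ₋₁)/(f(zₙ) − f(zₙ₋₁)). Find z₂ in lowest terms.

f(−1) = −4, f(−2) = 4. z₂ = (−2) − 4·((−2) − (−1))/(4 − (−4)) = −3/2.

−3/2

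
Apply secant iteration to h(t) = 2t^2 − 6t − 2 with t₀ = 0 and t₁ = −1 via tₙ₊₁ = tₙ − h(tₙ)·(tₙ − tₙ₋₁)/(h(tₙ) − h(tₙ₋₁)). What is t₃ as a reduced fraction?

−5/17

h(0) = −2, h(−1) = 6. t₂ = (−1) − 6·((−1) − 0)/(6 − (−2)) = −1/4.
h(−1) = 6, h(−1/4) = −3/8. t₃ = (−1/4) − (−3/8)·((−1/4) − (−1))/((−3/8) − 6) = −5/17.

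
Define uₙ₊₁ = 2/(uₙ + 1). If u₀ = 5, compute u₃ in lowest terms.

4/5

u₁ = 2/(5 + 1) = 1/3.
u₂ = 2/(1/3 + 1) = 3/2.
u₃ = 2/(3/2 + 1) = 4/5.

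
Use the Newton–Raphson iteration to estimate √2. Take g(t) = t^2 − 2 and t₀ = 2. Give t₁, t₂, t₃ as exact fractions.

t₁ = 3/2, t₂ = 17/12, t₃ = 577/408

g'(t) = 2t.
g(2) = 2, g'(2) = 4, so t₁ = 2 − 2/4 = 3/2.
g(3/2) = 1/4, g'(3/2) = 3, so t₂ = (3/2) − (1/4)/3 = 17/12.
g(17/12) = 1/144, g'(17/12) = 17/6, so t₃ = (17/12) − (1/144)/(17/6) = 577/408.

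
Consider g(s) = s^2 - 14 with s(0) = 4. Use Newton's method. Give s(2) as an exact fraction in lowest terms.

g'(s) = 2s.
g(4) = 2, g'(4) = 8, so s(1) = 4 - 2/8 = 15/4.
g(15/4) = 1/16, g'(15/4) = 15/2, so s(2) = (15/4) - (1/16)/(15/2) = 449/120.

449/120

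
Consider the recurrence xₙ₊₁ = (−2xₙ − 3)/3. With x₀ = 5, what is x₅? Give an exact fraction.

−325/243

x₁ = (−2·5 − 3)/3 = −13/3.
x₂ = (−2·(−13/3) − 3)/3 = 17/9.
x₃ = (−2·(17/9) − 3)/3 = −61/27.
x₄ = (−2·(−61/27) − 3)/3 = 41/81.
x₅ = (−2·(41/81) − 3)/3 = −325/243.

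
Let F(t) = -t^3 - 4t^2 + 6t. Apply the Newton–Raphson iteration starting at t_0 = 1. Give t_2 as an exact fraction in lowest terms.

F'(t) = -3t^2 - 8t + 6.
F(1) = 1, F'(1) = -5, so t_1 = 1 - 1/(-5) = 6/5.
F(6/5) = -36/125, F'(6/5) = -198/25, so t_2 = (6/5) - (-36/125)/(-198/25) = 64/55.

64/55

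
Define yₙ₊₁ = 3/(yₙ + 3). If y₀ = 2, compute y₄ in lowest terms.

y₁ = 3/(2 + 3) = 3/5.
y₂ = 3/(3/5 + 3) = 5/6.
y₃ = 3/(5/6 + 3) = 18/23.
y₄ = 3/(18/23 + 3) = 23/29.

23/29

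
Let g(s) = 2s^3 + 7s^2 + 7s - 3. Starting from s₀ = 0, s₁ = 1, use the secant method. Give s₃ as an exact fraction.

g(0) = -3, g(1) = 13. s₂ = 1 - 13·(1 - 0)/(13 - (-3)) = 3/16.
g(1) = 13, g(3/16) = -2925/2048. s₃ = (3/16) - (-2925/2048)·((3/16) - 1)/((-2925/2048) - 13) = 609/2273.

609/2273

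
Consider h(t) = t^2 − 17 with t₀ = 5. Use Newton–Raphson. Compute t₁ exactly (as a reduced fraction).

21/5

h'(t) = 2t.
h(5) = 8, h'(5) = 10, so t₁ = 5 − 8/10 = 21/5.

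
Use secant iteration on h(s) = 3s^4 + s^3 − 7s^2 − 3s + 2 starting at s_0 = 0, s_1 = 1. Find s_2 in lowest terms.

1/3

h(0) = 2, h(1) = −4. s_2 = 1 − (−4)·(1 − 0)/((−4) − 2) = 1/3.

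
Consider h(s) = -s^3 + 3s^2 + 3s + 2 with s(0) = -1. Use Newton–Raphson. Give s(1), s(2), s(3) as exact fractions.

h'(s) = -3s^2 + 6s + 3.
h(-1) = 3, h'(-1) = -6, so s(1) = (-1) - 3/(-6) = -1/2.
h(-1/2) = 11/8, h'(-1/2) = -3/4, so s(2) = (-1/2) - (11/8)/(-3/4) = 4/3.
h(4/3) = 242/27, h'(4/3) = 17/3, so s(3) = (4/3) - (242/27)/(17/3) = -38/153.

s(1) = -1/2, s(2) = 4/3, s(3) = -38/153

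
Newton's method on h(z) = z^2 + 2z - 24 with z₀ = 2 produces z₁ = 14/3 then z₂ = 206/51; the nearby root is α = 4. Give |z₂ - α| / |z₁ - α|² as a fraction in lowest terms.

z₁ - α = 14/3 - 4 = 2/3, so |z₁ - α| = 2/3.
z₂ - α = 206/51 - 4 = 2/51, so |z₂ - α| = 2/51.
|z₁ - α|² = 4/9.
Ratio = (2/51) / (4/9) = 3/34.

3/34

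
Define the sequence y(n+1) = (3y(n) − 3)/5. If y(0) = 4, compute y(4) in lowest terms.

y(1) = (3·4 − 3)/5 = 9/5.
y(2) = (3·(9/5) − 3)/5 = 12/25.
y(3) = (3·(12/25) − 3)/5 = −39/125.
y(4) = (3·(−39/125) − 3)/5 = −492/625.

−492/625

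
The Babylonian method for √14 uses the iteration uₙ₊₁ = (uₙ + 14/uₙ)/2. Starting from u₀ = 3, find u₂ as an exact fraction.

u₁ = (3 + 14/3)/2 = 23/6.
u₂ = (23/6 + 14/(23/6))/2 = 1033/276.

1033/276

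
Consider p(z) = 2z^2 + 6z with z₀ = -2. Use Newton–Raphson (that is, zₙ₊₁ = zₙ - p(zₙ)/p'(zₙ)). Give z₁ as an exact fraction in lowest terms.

p'(z) = 4z + 6.
p(-2) = -4, p'(-2) = -2, so z₁ = (-2) - (-4)/(-2) = -4.

-4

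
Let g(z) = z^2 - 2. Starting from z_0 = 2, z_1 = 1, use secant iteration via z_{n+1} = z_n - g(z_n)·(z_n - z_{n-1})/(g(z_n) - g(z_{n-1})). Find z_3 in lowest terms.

g(2) = 2, g(1) = -1. z_2 = 1 - (-1)·(1 - 2)/((-1) - 2) = 4/3.
g(1) = -1, g(4/3) = -2/9. z_3 = (4/3) - (-2/9)·((4/3) - 1)/((-2/9) - (-1)) = 10/7.

10/7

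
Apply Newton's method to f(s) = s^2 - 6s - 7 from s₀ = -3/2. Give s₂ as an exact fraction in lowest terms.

f'(s) = 2s - 6.
f(-3/2) = 17/4, f'(-3/2) = -9, so s₁ = (-3/2) - (17/4)/(-9) = -37/36.
f(-37/36) = 289/1296, f'(-37/36) = -145/18, so s₂ = (-37/36) - (289/1296)/(-145/18) = -10441/10440.

-10441/10440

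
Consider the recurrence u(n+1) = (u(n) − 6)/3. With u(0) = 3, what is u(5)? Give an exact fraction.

−241/81

u(1) = (3 − 6)/3 = −1.
u(2) = ((−1) − 6)/3 = −7/3.
u(3) = ((−7/3) − 6)/3 = −25/9.
u(4) = ((−25/9) − 6)/3 = −79/27.
u(5) = ((−79/27) − 6)/3 = −241/81.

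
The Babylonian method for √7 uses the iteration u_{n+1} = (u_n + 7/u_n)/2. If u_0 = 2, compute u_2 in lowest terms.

233/88

u_1 = (2 + 7/2)/2 = 11/4.
u_2 = (11/4 + 7/(11/4))/2 = 233/88.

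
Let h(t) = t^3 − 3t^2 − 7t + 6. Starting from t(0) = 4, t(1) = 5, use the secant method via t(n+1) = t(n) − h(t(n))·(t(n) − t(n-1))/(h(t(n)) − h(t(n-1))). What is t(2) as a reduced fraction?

h(4) = −6, h(5) = 21. t(2) = 5 − 21·(5 − 4)/(21 − (−6)) = 38/9.

38/9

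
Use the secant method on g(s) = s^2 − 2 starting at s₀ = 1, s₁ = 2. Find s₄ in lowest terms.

58/41

g(1) = −1, g(2) = 2. s₂ = 2 − 2·(2 − 1)/(2 − (−1)) = 4/3.
g(2) = 2, g(4/3) = −2/9. s₃ = (4/3) − (−2/9)·((4/3) − 2)/((−2/9) − 2) = 7/5.
g(4/3) = −2/9, g(7/5) = −1/25. s₄ = (7/5) − (−1/25)·((7/5) − (4/3))/((−1/25) − (−2/9)) = 58/41.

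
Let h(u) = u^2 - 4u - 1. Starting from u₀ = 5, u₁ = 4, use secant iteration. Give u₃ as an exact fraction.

h(5) = 4, h(4) = -1. u₂ = 4 - (-1)·(4 - 5)/((-1) - 4) = 21/5.
h(4) = -1, h(21/5) = -4/25. u₃ = (21/5) - (-4/25)·((21/5) - 4)/((-4/25) - (-1)) = 89/21.

89/21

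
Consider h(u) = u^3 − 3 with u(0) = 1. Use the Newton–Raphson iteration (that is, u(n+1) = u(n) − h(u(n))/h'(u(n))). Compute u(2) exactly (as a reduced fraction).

331/225

h'(u) = 3u^2.
h(1) = −2, h'(1) = 3, so u(1) = 1 − (−2)/3 = 5/3.
h(5/3) = 44/27, h'(5/3) = 25/3, so u(2) = (5/3) − (44/27)/(25/3) = 331/225.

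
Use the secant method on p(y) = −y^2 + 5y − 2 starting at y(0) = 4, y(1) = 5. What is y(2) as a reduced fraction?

p(4) = 2, p(5) = −2. y(2) = 5 − (−2)·(5 − 4)/((−2) − 2) = 9/2.

9/2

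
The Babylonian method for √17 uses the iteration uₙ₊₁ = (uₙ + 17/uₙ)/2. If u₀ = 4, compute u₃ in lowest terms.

u₁ = (4 + 17/4)/2 = 33/8.
u₂ = (33/8 + 17/(33/8))/2 = 2177/528.
u₃ = (2177/528 + 17/(2177/528))/2 = 9478657/2298912.

9478657/2298912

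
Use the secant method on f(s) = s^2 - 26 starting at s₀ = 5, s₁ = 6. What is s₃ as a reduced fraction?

311/61

f(5) = -1, f(6) = 10. s₂ = 6 - 10·(6 - 5)/(10 - (-1)) = 56/11.
f(6) = 10, f(56/11) = -10/121. s₃ = (56/11) - (-10/121)·((56/11) - 6)/((-10/121) - 10) = 311/61.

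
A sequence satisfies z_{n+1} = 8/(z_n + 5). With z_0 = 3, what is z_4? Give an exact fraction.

152/119

z_1 = 8/(3 + 5) = 1.
z_2 = 8/(1 + 5) = 4/3.
z_3 = 8/(4/3 + 5) = 24/19.
z_4 = 8/(24/19 + 5) = 152/119.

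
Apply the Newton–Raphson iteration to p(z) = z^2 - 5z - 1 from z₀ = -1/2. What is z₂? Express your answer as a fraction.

-601/3120

p'(z) = 2z - 5.
p(-1/2) = 7/4, p'(-1/2) = -6, so z₁ = (-1/2) - (7/4)/(-6) = -5/24.
p(-5/24) = 49/576, p'(-5/24) = -65/12, so z₂ = (-5/24) - (49/576)/(-65/12) = -601/3120.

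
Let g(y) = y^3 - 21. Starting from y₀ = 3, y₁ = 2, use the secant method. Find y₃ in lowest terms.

16659/5983

g(3) = 6, g(2) = -13. y₂ = 2 - (-13)·(2 - 3)/((-13) - 6) = 51/19.
g(2) = -13, g(51/19) = -11388/6859. y₃ = (51/19) - (-11388/6859)·((51/19) - 2)/((-11388/6859) - (-13)) = 16659/5983.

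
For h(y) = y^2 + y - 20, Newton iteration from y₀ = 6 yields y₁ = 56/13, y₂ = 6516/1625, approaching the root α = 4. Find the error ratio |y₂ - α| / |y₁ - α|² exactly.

y₁ - α = 56/13 - 4 = 4/13, so |y₁ - α| = 4/13.
y₂ - α = 6516/1625 - 4 = 16/1625, so |y₂ - α| = 16/1625.
|y₁ - α|² = 16/169.
Ratio = (16/1625) / (16/169) = 13/125.

13/125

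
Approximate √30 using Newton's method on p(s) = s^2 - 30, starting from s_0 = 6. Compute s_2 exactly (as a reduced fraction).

241/44

p'(s) = 2s.
p(6) = 6, p'(6) = 12, so s_1 = 6 - 6/12 = 11/2.
p(11/2) = 1/4, p'(11/2) = 11, so s_2 = (11/2) - (1/4)/11 = 241/44.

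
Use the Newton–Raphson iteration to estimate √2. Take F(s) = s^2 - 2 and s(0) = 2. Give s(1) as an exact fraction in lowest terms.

3/2

F'(s) = 2s.
F(2) = 2, F'(2) = 4, so s(1) = 2 - 2/4 = 3/2.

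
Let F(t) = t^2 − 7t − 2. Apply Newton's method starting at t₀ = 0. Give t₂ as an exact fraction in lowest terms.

F'(t) = 2t − 7.
F(0) = −2, F'(0) = −7, so t₁ = 0 − (−2)/(−7) = −2/7.
F(−2/7) = 4/49, F'(−2/7) = −53/7, so t₂ = (−2/7) − (4/49)/(−53/7) = −102/371.

−102/371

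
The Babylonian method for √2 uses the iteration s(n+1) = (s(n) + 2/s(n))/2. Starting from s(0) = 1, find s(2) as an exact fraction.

17/12

s(1) = (1 + 2/1)/2 = 3/2.
s(2) = (3/2 + 2/(3/2))/2 = 17/12.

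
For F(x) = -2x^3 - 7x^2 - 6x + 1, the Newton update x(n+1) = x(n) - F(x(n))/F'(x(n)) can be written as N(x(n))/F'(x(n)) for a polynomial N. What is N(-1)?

F'(x) = -6x^2 - 14x - 6.
N(x) = x·F'(x) - F(x) = x·(-6x^2 - 14x - 6) - (-2x^3 - 7x^2 - 6x + 1) = -4x^3 - 7x^2 - 1.
N(-1) = -4.

-4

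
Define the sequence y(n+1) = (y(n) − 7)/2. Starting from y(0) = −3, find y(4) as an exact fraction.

−27/4

y(1) = ((−3) − 7)/2 = −5.
y(2) = ((−5) − 7)/2 = −6.
y(3) = ((−6) − 7)/2 = −13/2.
y(4) = ((−13/2) − 7)/2 = −27/4.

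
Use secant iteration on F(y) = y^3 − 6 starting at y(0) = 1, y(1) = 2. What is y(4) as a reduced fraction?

F(1) = −5, F(2) = 2. y(2) = 2 − 2·(2 − 1)/(2 − (−5)) = 12/7.
F(2) = 2, F(12/7) = −330/343. y(3) = (12/7) − (−330/343)·((12/7) − 2)/((−330/343) − 2) = 459/254.
F(12/7) = −330/343, F(459/254) = −1619805/16387064. y(4) = (459/254) − (−1619805/16387064)·((459/254) − (12/7))/((−1619805/16387064) − (−330/343)) = 17817764/9802299.

17817764/9802299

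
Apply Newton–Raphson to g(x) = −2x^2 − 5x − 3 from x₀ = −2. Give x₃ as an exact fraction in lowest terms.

g'(x) = −4x − 5.
g(−2) = −1, g'(−2) = 3, so x₁ = (−2) − (−1)/3 = −5/3.
g(−5/3) = −2/9, g'(−5/3) = 5/3, so x₂ = (−5/3) − (−2/9)/(5/3) = −23/15.
g(−23/15) = −8/225, g'(−23/15) = 17/15, so x₃ = (−23/15) − (−8/225)/(17/15) = −383/255.

−383/255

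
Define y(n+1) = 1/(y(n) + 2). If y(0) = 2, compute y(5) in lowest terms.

53/128

y(1) = 1/(2 + 2) = 1/4.
y(2) = 1/(1/4 + 2) = 4/9.
y(3) = 1/(4/9 + 2) = 9/22.
y(4) = 1/(9/22 + 2) = 22/53.
y(5) = 1/(22/53 + 2) = 53/128.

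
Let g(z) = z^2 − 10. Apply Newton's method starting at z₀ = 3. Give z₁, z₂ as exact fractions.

z₁ = 19/6, z₂ = 721/228

g'(z) = 2z.
g(3) = −1, g'(3) = 6, so z₁ = 3 − (−1)/6 = 19/6.
g(19/6) = 1/36, g'(19/6) = 19/3, so z₂ = (19/6) − (1/36)/(19/3) = 721/228.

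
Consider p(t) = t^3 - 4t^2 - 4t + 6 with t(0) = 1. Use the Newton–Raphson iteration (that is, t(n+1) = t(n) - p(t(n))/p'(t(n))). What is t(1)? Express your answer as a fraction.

8/9

p'(t) = 3t^2 - 8t - 4.
p(1) = -1, p'(1) = -9, so t(1) = 1 - (-1)/(-9) = 8/9.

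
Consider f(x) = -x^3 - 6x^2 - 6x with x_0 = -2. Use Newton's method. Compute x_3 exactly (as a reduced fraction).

f'(x) = -3x^2 - 12x - 6.
f(-2) = -4, f'(-2) = 6, so x_1 = (-2) - (-4)/6 = -4/3.
f(-4/3) = -8/27, f'(-4/3) = 14/3, so x_2 = (-4/3) - (-8/27)/(14/3) = -80/63.
f(-80/63) = -2080/250047, f'(-80/63) = 5822/1323, so x_3 = (-80/63) - (-2080/250047)/(5822/1323) = -697600/550179.

-697600/550179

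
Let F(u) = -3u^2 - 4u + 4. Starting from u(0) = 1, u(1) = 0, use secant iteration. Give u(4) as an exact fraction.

F(1) = -3, F(0) = 4. u(2) = 0 - 4·(0 - 1)/(4 - (-3)) = 4/7.
F(0) = 4, F(4/7) = 36/49. u(3) = (4/7) - (36/49)·((4/7) - 0)/((36/49) - 4) = 7/10.
F(4/7) = 36/49, F(7/10) = -27/100. u(4) = (7/10) - (-27/100)·((7/10) - (4/7))/((-27/100) - (36/49)) = 364/547.

364/547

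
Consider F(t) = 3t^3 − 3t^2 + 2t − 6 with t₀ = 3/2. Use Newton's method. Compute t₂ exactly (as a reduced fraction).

F'(t) = 9t^2 − 6t + 2.
F(3/2) = 3/8, F'(3/2) = 53/4, so t₁ = (3/2) − (3/8)/(53/4) = 78/53.
F(78/53) = 1242/148877, F'(78/53) = 35570/2809, so t₂ = (78/53) − (1242/148877)/(35570/2809) = 1386609/942605.

1386609/942605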